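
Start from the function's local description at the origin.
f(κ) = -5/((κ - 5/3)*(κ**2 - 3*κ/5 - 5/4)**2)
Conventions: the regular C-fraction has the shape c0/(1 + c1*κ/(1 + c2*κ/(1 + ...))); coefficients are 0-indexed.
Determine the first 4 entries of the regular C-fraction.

The regular C-fraction coefficients are [48/25, 9/25, 1216/225, -183887/34200].

Taylor coefficients (expand at 0): a_0 = 48/25, a_1 = -432/625, a_2 = 62256/15625, a_3 = -1125936/390625.
c0 = a_0 = 48/25. Peel one level at a time: if S = 1 + c*κ/S' with S'(0) = 1, then c is the κ-coefficient of S and S' = c*κ/(S - 1).
S_1 = c0/f = 1 + (9/25)*κ + (-1216/625)*κ^2 + ...; c1 = 9/25.
S_2 = c1*κ/(S_1 - 1) = 1 + (1216/225)*κ + (1471096/50625)*κ^2 + ...; c2 = 1216/225.
S_3 = c2*κ/(S_2 - 1) = 1 + (-183887/34200)*κ + ...; c3 = -183887/34200.


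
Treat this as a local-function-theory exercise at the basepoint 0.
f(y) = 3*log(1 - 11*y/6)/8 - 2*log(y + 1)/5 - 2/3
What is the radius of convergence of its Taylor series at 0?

The radius of convergence is 6/11.

Branch term (-2/5)*log(1 - y/(-1)): its argument vanishes at y = -1, a logarithmic branch point, modulus 1.
Branch term (3/8)*log(1 - y/(6/11)): its argument vanishes at y = 6/11, a logarithmic branch point, modulus 6/11.
The radius of convergence is the smallest modulus among the singular points: 6/11.


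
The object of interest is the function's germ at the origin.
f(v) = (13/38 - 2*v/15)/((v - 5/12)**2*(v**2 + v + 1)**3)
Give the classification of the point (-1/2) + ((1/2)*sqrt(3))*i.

The denominator factor v**2 + v + 1 vanishes at (-1/2) + ((1/2)*sqrt(3))*i and appears to the power 3; the numerator there equals (233/570) - ((1/15)*sqrt(3))*i, nonzero, and no other factor vanishes.
Hence a pole whose order is the multiplicity, 3.

The point is a pole of order 3.


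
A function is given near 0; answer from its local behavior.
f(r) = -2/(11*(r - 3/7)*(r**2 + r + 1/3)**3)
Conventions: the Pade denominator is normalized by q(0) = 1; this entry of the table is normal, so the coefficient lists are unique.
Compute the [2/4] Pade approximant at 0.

The Pade approximant has numerator coefficients [126/11, -405/16, 5373/176]; denominator coefficients [1, 2995/672, 657/224, -4117/224, -963/28].

Taylor coefficients needed (expand at 0): a_0 = 126/11, a_1 = -840/11, a_2 = 3710/11, a_3 = -3206/3, a_4 = 273644/99, a_5 = -1666798/297, a_6 = 7897316/891.
Write the denominator as Q(r) = 1 + q1*r + q2*r^2 + q3*r^3 + q4*r^4. Requiring Q*f - P = O(r^7) with deg P <= 2 kills the coefficients of r^3..r^6 in Q*f:
  r^3: a_3 + q1*a_2 + q2*a_1 + q3*a_0 = 0, i.e. -3206/3 + (3710/11)*q1 + (-840/11)*q2 + (126/11)*q3 = 0.
  r^4: a_4 + q1*a_3 + q2*a_2 + q3*a_1 + q4*a_0 = 0, i.e. 273644/99 + (-3206/3)*q1 + (3710/11)*q2 + (-840/11)*q3 + (126/11)*q4 = 0.
  r^5: a_5 + q1*a_4 + q2*a_3 + q3*a_2 + q4*a_1 = 0, i.e. -1666798/297 + (273644/99)*q1 + (-3206/3)*q2 + (3710/11)*q3 + (-840/11)*q4 = 0.
  r^6: a_6 + q1*a_5 + q2*a_4 + q3*a_3 + q4*a_2 = 0, i.e. 7897316/891 + (-1666798/297)*q1 + (273644/99)*q2 + (-3206/3)*q3 + (3710/11)*q4 = 0.
Solving this linear system: q1 = 2995/672, q2 = 657/224, q3 = -4117/224, q4 = -963/28.
The numerator is Q*f truncated at degree 2: P0 = a_0 = 126/11; P1 = a_1 + q1*a_0 = -405/16; P2 = a_2 + q1*a_1 + q2*a_0 = 5373/176.


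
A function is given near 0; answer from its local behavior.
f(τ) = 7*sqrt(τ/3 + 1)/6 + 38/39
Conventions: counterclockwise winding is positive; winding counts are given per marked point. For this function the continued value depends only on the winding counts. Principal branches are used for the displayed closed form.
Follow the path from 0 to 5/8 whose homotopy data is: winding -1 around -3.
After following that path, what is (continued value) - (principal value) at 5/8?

Continued minus principal equals -(7/36)*sqrt(174).

The rational part is single-valued and drops out of the difference; each branch term changes only by its own monodromy.
(7/6)*sqrt(1 - τ/(-3)): winding -1 is odd, the square root flips sign, contributing -2*(7/6)*sqrt(1 - (5/8)/(-3)) = -2*(7/6)*sqrt(29/24) = -(7/36)*sqrt(174).
Summing the contributions at τ = 5/8 gives -(7/36)*sqrt(174).


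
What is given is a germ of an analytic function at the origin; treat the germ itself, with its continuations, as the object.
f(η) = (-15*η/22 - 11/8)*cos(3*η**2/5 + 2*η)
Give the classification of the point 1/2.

There is no denominator, hence no pole anywhere.
The factor cos(3*η**2/5 + 2*η) is entire.
So the germ continues analytically to 1/2.

The point is a regular point.


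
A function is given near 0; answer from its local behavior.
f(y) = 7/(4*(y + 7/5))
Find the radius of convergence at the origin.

Denominator factor (y + 7/5): pole of order 1 at -7/5, modulus 7/5.
The radius of convergence is the smallest modulus among the singular points: 7/5.

The radius of convergence is 7/5.


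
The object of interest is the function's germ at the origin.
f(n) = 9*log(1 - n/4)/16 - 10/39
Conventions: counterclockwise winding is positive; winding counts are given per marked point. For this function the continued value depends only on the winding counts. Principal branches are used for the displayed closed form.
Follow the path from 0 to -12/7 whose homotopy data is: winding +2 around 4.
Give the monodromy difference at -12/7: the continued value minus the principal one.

Continued minus principal equals (9/4)*pi*i.

The rational part is single-valued and drops out of the difference; each branch term changes only by its own monodromy.
(9/16)*log(1 - n/(4)): each positive loop around 4 adds 2*pi*i to the log, so winding +2 contributes (9/16)*(2)*2*pi*i = (9/4)*pi*i.
Summing the contributions at n = -12/7 gives (9/4)*pi*i.


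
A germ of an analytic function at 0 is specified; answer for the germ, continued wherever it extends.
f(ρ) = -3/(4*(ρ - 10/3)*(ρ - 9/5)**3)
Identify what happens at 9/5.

The denominator factor ρ - 9/5 vanishes at 9/5 and appears to the power 3; the numerator there equals -3/4, nonzero, and no other factor vanishes.
Hence a pole whose order is the multiplicity, 3.

The point is a pole of order 3.


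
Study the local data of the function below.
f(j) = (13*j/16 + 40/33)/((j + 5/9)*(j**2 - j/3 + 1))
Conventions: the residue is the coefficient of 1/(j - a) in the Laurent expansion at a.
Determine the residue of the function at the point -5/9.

At the order-1 pole -5/9 set g(j) = (j - (-5/9))*f(j) = (13*j/16 + 40/33)/(j**2 - j/3 + 1).
Simple pole: residue = g(a) at a = -5/9, which is 10845/21296.

The residue is 10845/21296.


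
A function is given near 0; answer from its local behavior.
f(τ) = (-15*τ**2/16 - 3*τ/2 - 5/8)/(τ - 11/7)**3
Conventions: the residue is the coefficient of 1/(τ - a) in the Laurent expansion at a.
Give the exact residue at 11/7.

At the order-3 pole 11/7 set g(τ) = (τ - (11/7))^3*f(τ) = -15*τ**2/16 - 3*τ/2 - 5/8.
Order-3 pole: residue = g''(a)/2; g''(11/7) = -15/8, so the residue is -15/16.

The residue is -15/16.


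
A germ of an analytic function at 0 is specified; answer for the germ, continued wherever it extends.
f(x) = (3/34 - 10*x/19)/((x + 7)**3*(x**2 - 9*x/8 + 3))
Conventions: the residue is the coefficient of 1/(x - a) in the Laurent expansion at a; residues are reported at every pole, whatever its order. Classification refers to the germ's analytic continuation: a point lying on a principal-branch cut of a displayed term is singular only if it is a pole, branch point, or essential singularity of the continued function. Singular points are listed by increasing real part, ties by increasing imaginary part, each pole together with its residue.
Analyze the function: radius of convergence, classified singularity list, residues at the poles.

Denominator factor (x**2 - 9*x/8 + 3): discriminant -687/64, complex-conjugate roots (9/16) + ((1/16)*sqrt(687))*i and (9/16) - ((1/16)*sqrt(687))*i; poles of order 1, moduli sqrt(3) and sqrt(3).
Denominator factor (x + 7)^3: pole of order 3 at -7, modulus 7.
The radius of convergence is the smallest modulus among the singular points: sqrt(3).
At the order-3 pole -7 set g(x) = (x - (-7))^3*f(x) = (3/34 - 10*x/19)/(x**2 - 9*x/8 + 3).
Order-3 pole: residue = g''(a)/2; g''(-7) = 53083784/35498423197, so the residue is 26541892/35498423197.
The factor x**2 - 9*x/8 + 3 splits as (x - a)(x - a') with a = (9/16) - ((1/16)*sqrt(687))*i, a' = (9/16) + ((1/16)*sqrt(687))*i. At the order-1 pole a set g(x) = (x - a)*f(x) = [(3/34 - 10*x/19)/(x + 7)**3] / (x - a').
Simple pole: residue = g(a) at a = (9/16) - ((1/16)*sqrt(687))*i, which is (-13270946/35498423197) - ((8191610/478184641889)*sqrt(687))*i.
The factor x**2 - 9*x/8 + 3 splits as (x - a)(x - a') with a = (9/16) + ((1/16)*sqrt(687))*i, a' = (9/16) - ((1/16)*sqrt(687))*i. At the order-1 pole a set g(x) = (x - a)*f(x) = [(3/34 - 10*x/19)/(x + 7)**3] / (x - a').
Simple pole: residue = g(a) at a = (9/16) + ((1/16)*sqrt(687))*i, which is (-13270946/35498423197) + ((8191610/478184641889)*sqrt(687))*i.
List the singular points by increasing real part (a conjugate pair: the negative imaginary part first).

Radius of convergence at 0: sqrt(3).
At -7: a pole of order 3; residue 26541892/35498423197.
At (9/16) - ((1/16)*sqrt(687))*i: a pole of order 1; residue (-13270946/35498423197) - ((8191610/478184641889)*sqrt(687))*i.
At (9/16) + ((1/16)*sqrt(687))*i: a pole of order 1; residue (-13270946/35498423197) + ((8191610/478184641889)*sqrt(687))*i.


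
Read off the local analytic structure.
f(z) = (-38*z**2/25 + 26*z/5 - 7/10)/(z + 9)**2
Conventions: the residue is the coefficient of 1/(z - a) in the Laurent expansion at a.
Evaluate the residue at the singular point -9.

The residue is 814/25.

At the order-2 pole -9 set g(z) = (z - (-9))^2*f(z) = -38*z**2/25 + 26*z/5 - 7/10.
Order-2 pole: residue = g'(a); g'(-9) = 814/25, so the residue is 814/25.


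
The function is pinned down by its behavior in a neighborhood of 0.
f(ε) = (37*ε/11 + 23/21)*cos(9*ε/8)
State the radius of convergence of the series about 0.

The radius of convergence is infinite.

The factor cos(9*ε/8) is entire and contributes no finite singular point.
The polynomial part has no poles.
No finite singular points: the Taylor series at 0 converges everywhere.


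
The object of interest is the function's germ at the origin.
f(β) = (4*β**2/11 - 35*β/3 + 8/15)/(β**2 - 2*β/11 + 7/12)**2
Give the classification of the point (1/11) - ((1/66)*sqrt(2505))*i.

The point is a pole of order 2.

The denominator factor β**2 - 2*β/11 + 7/12 vanishes at (1/11) - ((1/66)*sqrt(2505))*i and appears to the power 2; the numerator there equals (-14642/19965) + ((4211/23958)*sqrt(2505))*i, nonzero, and no other factor vanishes.
Hence a pole whose order is the multiplicity, 2.


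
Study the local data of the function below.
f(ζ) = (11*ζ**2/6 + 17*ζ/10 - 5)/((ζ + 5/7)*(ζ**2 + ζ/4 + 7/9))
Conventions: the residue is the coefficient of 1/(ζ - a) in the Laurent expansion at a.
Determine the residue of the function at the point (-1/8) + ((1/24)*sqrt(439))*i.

The factor ζ**2 + ζ/4 + 7/9 splits as (ζ - a)(ζ - a') with a = (-1/8) + ((1/24)*sqrt(439))*i, a' = (-1/8) - ((1/24)*sqrt(439))*i. At the order-1 pole a set g(ζ) = (ζ - a)*f(ζ) = [(11*ζ**2/6 + 17*ζ/10 - 5)/(ζ + 5/7)] / (ζ - a').
Simple pole: residue = g(a) at a = (-1/8) + ((1/24)*sqrt(439))*i, which is (77399/23484) + ((1241219/17182460)*sqrt(439))*i.

The residue is (77399/23484) + ((1241219/17182460)*sqrt(439))*i.


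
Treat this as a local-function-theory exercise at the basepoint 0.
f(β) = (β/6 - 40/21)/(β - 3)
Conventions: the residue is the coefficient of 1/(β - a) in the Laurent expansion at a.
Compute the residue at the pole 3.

At the order-1 pole 3 set g(β) = (β - (3))*f(β) = β/6 - 40/21.
Simple pole: residue = g(a) at a = 3, which is -59/42.

The residue is -59/42.


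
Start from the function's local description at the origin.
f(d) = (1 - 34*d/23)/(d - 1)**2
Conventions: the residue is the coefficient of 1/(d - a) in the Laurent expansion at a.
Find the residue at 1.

At the order-2 pole 1 set g(d) = (d - (1))^2*f(d) = 1 - 34*d/23.
Order-2 pole: residue = g'(a); g'(1) = -34/23, so the residue is -34/23.

The residue is -34/23.


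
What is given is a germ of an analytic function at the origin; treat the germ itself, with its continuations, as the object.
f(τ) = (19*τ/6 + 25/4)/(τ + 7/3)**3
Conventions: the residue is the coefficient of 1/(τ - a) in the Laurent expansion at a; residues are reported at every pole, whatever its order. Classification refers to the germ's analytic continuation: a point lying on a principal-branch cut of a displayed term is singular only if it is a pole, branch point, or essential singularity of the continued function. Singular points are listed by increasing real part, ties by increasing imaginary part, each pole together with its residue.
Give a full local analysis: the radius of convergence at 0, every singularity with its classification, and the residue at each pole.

Radius of convergence at 0: 7/3.
At -7/3: a pole of order 3; residue 0.

Denominator factor (τ + 7/3)^3: pole of order 3 at -7/3, modulus 7/3.
The radius of convergence is the smallest modulus among the singular points: 7/3.
At the order-3 pole -7/3 set g(τ) = (τ - (-7/3))^3*f(τ) = 19*τ/6 + 25/4.
Order-3 pole: residue = g''(a)/2; g''(-7/3) = 0, so the residue is 0.


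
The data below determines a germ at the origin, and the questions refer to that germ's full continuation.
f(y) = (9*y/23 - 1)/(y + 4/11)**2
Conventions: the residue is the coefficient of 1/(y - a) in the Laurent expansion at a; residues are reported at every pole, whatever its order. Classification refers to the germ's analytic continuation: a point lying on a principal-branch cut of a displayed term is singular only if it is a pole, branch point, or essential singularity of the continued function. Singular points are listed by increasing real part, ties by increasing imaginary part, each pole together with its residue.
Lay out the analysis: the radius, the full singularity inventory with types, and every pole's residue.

Radius of convergence at 0: 4/11.
At -4/11: a pole of order 2; residue 9/23.

Denominator factor (y + 4/11)^2: pole of order 2 at -4/11, modulus 4/11.
The radius of convergence is the smallest modulus among the singular points: 4/11.
At the order-2 pole -4/11 set g(y) = (y - (-4/11))^2*f(y) = 9*y/23 - 1.
Order-2 pole: residue = g'(a); g'(-4/11) = 9/23, so the residue is 9/23.


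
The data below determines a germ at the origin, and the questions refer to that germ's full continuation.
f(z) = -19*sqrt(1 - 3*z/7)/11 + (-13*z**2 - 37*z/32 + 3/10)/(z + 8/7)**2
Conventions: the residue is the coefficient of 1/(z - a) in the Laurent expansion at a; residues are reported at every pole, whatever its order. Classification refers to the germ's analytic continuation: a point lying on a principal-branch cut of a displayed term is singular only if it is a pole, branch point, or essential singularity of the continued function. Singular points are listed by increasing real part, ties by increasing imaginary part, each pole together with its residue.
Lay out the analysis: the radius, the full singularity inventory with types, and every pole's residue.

Radius of convergence at 0: 8/7.
At -8/7: a pole of order 2; residue 6397/224.
At 7/3: an algebraic (square-root) branch point.

Denominator factor (z + 8/7)^2: pole of order 2 at -8/7, modulus 8/7.
Branch term (-19/11)*sqrt(1 - z/(7/3)): its argument vanishes at z = 7/3, a square-root branch point, modulus 7/3.
The radius of convergence is the smallest modulus among the singular points: 8/7.
The branch term is analytic at -8/7 and contributes nothing to the residue; only the rational part matters.
At the order-2 pole -8/7 set g(z) = (z - (-8/7))^2*(rational part) = -13*z**2 - 37*z/32 + 3/10.
Order-2 pole: residue = g'(a); g'(-8/7) = 6397/224, so the residue is 6397/224.
List the singular points by increasing real part (a conjugate pair: the negative imaginary part first).


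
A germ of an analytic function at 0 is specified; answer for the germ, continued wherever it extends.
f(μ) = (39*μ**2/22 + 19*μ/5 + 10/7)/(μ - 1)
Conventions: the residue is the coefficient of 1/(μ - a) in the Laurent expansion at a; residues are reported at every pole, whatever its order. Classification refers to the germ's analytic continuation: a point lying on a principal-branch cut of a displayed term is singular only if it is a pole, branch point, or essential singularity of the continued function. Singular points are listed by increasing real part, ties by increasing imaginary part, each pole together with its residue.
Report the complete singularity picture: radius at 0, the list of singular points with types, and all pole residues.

Radius of convergence at 0: 1.
At 1: a pole of order 1; residue 5391/770.

Denominator factor (μ - 1): pole of order 1 at 1, modulus 1.
The radius of convergence is the smallest modulus among the singular points: 1.
At the order-1 pole 1 set g(μ) = (μ - (1))*f(μ) = 39*μ**2/22 + 19*μ/5 + 10/7.
Simple pole: residue = g(a) at a = 1, which is 5391/770.


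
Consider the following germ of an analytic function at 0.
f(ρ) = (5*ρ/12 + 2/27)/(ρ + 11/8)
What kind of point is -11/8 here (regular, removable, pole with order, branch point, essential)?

The point is a pole of order 1.

The denominator factor ρ + 11/8 vanishes at -11/8 and appears to the power 1; the numerator there equals -431/864, nonzero, and no other factor vanishes.
Hence a pole whose order is the multiplicity, 1.


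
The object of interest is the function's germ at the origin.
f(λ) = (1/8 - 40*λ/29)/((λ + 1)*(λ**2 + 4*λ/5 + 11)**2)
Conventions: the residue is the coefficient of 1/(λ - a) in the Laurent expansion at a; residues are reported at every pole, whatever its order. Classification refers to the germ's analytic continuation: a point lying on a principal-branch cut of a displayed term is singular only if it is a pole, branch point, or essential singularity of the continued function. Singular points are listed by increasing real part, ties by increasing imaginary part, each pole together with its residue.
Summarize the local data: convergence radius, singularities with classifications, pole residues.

Radius of convergence at 0: 1.
At -1: a pole of order 1; residue 8725/727552.
At (-2/5) - ((1/5)*sqrt(271))*i: a pole of order 2; residue (-8725/1455104) - ((51962075/106864292864)*sqrt(271))*i.
At (-2/5) + ((1/5)*sqrt(271))*i: a pole of order 2; residue (-8725/1455104) + ((51962075/106864292864)*sqrt(271))*i.


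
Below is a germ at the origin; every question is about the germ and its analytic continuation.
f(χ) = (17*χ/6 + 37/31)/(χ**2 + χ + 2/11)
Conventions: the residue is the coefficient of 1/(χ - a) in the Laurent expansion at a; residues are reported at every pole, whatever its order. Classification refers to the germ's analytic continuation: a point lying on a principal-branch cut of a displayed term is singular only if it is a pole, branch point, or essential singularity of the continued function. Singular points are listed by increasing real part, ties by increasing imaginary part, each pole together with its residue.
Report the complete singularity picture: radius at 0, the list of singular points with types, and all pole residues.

Radius of convergence at 0: 1/2 - (1/22)*sqrt(33).
At -1/2 - (1/22)*sqrt(33): a pole of order 1; residue 17/12 + (83/1116)*sqrt(33).
At -1/2 + (1/22)*sqrt(33): a pole of order 1; residue 17/12 - (83/1116)*sqrt(33).

Denominator factor (χ**2 + χ + 2/11): discriminant 3/11, real irrational roots -1/2 + (1/22)*sqrt(33) and -1/2 - (1/22)*sqrt(33); poles of order 1, moduli 1/2 - (1/22)*sqrt(33) and 1/2 + (1/22)*sqrt(33).
The radius of convergence is the smallest modulus among the singular points: 1/2 - (1/22)*sqrt(33).
The factor χ**2 + χ + 2/11 splits as (χ - a)(χ - a') with a = -1/2 - (1/22)*sqrt(33), a' = -1/2 + (1/22)*sqrt(33). At the order-1 pole a set g(χ) = (χ - a)*f(χ) = [17*χ/6 + 37/31] / (χ - a').
Simple pole: residue = g(a) at a = -1/2 - (1/22)*sqrt(33), which is 17/12 + (83/1116)*sqrt(33).
The factor χ**2 + χ + 2/11 splits as (χ - a)(χ - a') with a = -1/2 + (1/22)*sqrt(33), a' = -1/2 - (1/22)*sqrt(33). At the order-1 pole a set g(χ) = (χ - a)*f(χ) = [17*χ/6 + 37/31] / (χ - a').
Simple pole: residue = g(a) at a = -1/2 + (1/22)*sqrt(33), which is 17/12 - (83/1116)*sqrt(33).
List the singular points by increasing real part (a conjugate pair: the negative imaginary part first).


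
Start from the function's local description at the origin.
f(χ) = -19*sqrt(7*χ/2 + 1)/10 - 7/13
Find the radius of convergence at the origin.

The radius of convergence is 2/7.

Branch term (-19/10)*sqrt(1 - χ/(-2/7)): its argument vanishes at χ = -2/7, a square-root branch point, modulus 2/7.
The radius of convergence is the smallest modulus among the singular points: 2/7.


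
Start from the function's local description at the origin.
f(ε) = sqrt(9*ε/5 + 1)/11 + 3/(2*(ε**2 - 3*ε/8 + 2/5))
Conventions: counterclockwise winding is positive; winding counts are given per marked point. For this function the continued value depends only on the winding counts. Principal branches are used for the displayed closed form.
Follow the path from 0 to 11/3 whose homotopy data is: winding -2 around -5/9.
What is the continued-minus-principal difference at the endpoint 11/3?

The rational part is single-valued and drops out of the difference; each branch term changes only by its own monodromy.
(1/11)*sqrt(1 - ε/(-5/9)): winding -2 is even, the square root returns to the same sheet, contribution 0.
Summing the contributions at ε = 11/3 gives 0.

Continued minus principal equals 0.


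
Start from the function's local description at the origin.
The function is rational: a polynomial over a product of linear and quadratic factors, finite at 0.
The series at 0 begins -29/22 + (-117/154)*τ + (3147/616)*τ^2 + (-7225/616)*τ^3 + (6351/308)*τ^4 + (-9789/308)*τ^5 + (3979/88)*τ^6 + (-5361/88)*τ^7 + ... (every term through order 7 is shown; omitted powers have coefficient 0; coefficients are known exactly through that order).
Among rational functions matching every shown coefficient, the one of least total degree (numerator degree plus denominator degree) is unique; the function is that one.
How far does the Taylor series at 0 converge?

The radius of convergence is 1.

No rational of total degree below 5 reproduces all 8 coefficients; solving the [2/3] Pade equations on them gives f(τ) = (-9*τ**2/8 - 33*τ/7 - 29/22)/(τ + 1)**3, whose expansion matches every shown term.
Denominator factor (τ + 1)^3: pole of order 3 at -1, modulus 1.
The radius of convergence is the smallest modulus among the singular points: 1.


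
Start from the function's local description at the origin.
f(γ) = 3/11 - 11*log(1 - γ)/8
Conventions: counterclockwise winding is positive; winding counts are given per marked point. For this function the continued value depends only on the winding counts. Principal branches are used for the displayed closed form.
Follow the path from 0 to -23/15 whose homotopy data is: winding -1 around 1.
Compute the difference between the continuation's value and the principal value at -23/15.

Continued minus principal equals (11/4)*pi*i.

The rational part is single-valued and drops out of the difference; each branch term changes only by its own monodromy.
(-11/8)*log(1 - γ/(1)): each positive loop around 1 adds 2*pi*i to the log, so winding -1 contributes (-11/8)*(-1)*2*pi*i = (11/4)*pi*i.
Summing the contributions at γ = -23/15 gives (11/4)*pi*i.


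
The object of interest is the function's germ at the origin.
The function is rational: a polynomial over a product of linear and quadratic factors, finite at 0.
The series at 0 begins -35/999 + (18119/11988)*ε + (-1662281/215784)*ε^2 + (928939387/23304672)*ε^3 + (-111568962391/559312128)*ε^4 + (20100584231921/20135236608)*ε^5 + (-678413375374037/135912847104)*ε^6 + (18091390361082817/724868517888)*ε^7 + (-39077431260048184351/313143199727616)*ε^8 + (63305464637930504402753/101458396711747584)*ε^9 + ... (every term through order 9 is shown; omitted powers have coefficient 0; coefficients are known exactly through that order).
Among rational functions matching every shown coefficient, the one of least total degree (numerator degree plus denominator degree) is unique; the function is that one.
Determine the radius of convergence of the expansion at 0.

No rational of total degree below 8 reproduces all 10 coefficients; solving the [1/7] Pade equations on them gives f(ε) = (7/37 - 36*ε/5)/((ε + 1/5)*(ε**2 - ε/12 - 3)**3), whose expansion matches every shown term.
Denominator factor (ε**2 - ε/12 - 3)^3: discriminant 1729/144, real irrational roots 1/24 + (1/24)*sqrt(1729) and 1/24 - (1/24)*sqrt(1729); poles of order 3, moduli 1/24 + (1/24)*sqrt(1729) and -1/24 + (1/24)*sqrt(1729).
Denominator factor (ε + 1/5): pole of order 1 at -1/5, modulus 1/5.
The radius of convergence is the smallest modulus among the singular points: 1/5.

The radius of convergence is 1/5.


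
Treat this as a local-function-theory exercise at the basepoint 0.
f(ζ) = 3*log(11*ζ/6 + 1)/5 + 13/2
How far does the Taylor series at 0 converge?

Branch term (3/5)*log(1 - ζ/(-6/11)): its argument vanishes at ζ = -6/11, a logarithmic branch point, modulus 6/11.
The radius of convergence is the smallest modulus among the singular points: 6/11.

The radius of convergence is 6/11.


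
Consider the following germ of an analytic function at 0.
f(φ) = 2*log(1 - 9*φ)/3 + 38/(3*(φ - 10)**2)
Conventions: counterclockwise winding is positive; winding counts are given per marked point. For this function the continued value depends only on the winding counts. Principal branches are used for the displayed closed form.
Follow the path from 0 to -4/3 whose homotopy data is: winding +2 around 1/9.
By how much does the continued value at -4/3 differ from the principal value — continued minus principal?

The rational part is single-valued and drops out of the difference; each branch term changes only by its own monodromy.
(2/3)*log(1 - φ/(1/9)): each positive loop around 1/9 adds 2*pi*i to the log, so winding +2 contributes (2/3)*(2)*2*pi*i = (8/3)*pi*i.
Summing the contributions at φ = -4/3 gives (8/3)*pi*i.

Continued minus principal equals (8/3)*pi*i.


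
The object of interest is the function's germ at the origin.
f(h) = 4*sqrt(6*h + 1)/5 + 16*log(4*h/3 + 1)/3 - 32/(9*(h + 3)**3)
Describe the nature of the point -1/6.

The point is an algebraic (square-root) branch point.

The term (4/5)*sqrt(1 - h/(-1/6)) has argument 1 - -1/6/(-1/6) = 0 at -1/6: a square-root (algebraic, two-sheeted) branch point; the remaining terms are analytic or single-valued there.


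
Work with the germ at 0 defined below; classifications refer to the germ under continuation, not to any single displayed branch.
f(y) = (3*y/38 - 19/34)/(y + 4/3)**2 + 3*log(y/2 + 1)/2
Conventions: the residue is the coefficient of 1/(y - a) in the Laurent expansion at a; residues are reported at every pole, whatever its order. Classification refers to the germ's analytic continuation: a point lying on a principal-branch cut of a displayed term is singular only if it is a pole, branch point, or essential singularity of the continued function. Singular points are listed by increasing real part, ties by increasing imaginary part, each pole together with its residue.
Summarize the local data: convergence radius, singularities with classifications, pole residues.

Radius of convergence at 0: 4/3.
At -2: a logarithmic branch point.
At -4/3: a pole of order 2; residue 3/38.

Denominator factor (y + 4/3)^2: pole of order 2 at -4/3, modulus 4/3.
Branch term (3/2)*log(1 - y/(-2)): its argument vanishes at y = -2, a logarithmic branch point, modulus 2.
The radius of convergence is the smallest modulus among the singular points: 4/3.
The branch term is analytic at -4/3 and contributes nothing to the residue; only the rational part matters.
At the order-2 pole -4/3 set g(y) = (y - (-4/3))^2*(rational part) = 3*y/38 - 19/34.
Order-2 pole: residue = g'(a); g'(-4/3) = 3/38, so the residue is 3/38.
List the singular points by increasing real part (a conjugate pair: the negative imaginary part first).


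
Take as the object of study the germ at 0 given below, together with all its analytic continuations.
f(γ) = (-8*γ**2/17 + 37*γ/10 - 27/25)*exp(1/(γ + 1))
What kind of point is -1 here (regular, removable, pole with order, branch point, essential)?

The point is an essential singularity.

The exponent 1/(γ - (-1)) has a pole at -1, so exp(1/(γ - (-1))) takes every nonzero value near it: an essential singularity (not a pole of any order).


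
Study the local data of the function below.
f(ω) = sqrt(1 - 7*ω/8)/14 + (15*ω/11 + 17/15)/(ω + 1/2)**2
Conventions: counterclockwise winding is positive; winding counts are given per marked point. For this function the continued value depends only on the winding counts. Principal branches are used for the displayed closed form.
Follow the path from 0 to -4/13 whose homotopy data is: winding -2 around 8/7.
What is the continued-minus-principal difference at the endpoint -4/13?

Continued minus principal equals 0.

The rational part is single-valued and drops out of the difference; each branch term changes only by its own monodromy.
(1/14)*sqrt(1 - ω/(8/7)): winding -2 is even, the square root returns to the same sheet, contribution 0.
Summing the contributions at ω = -4/13 gives 0.


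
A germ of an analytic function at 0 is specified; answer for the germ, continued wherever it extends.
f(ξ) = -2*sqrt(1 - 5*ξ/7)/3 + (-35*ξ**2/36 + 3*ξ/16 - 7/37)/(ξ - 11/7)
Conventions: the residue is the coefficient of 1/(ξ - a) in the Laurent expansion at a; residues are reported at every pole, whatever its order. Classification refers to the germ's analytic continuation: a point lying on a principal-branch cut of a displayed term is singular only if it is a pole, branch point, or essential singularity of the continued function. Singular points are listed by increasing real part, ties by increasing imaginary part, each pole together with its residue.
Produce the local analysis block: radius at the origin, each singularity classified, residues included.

Radius of convergence at 0: 7/5.
At 7/5: an algebraic (square-root) branch point.
At 11/7: a pole of order 1; residue -85607/37296.

Denominator factor (ξ - 11/7): pole of order 1 at 11/7, modulus 11/7.
Branch term (-2/3)*sqrt(1 - ξ/(7/5)): its argument vanishes at ξ = 7/5, a square-root branch point, modulus 7/5.
The radius of convergence is the smallest modulus among the singular points: 7/5.
The branch term is analytic at 11/7 and contributes nothing to the residue; only the rational part matters.
At the order-1 pole 11/7 set g(ξ) = (ξ - (11/7))*(rational part) = -35*ξ**2/36 + 3*ξ/16 - 7/37.
Simple pole: residue = g(a) at a = 11/7, which is -85607/37296.
List the singular points by increasing real part (a conjugate pair: the negative imaginary part first).


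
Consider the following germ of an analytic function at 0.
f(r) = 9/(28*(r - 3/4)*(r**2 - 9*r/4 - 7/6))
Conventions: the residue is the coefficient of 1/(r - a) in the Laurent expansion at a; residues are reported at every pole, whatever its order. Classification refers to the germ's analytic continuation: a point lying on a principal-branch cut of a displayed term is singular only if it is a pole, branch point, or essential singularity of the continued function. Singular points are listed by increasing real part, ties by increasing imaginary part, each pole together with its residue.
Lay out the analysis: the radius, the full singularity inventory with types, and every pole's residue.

Denominator factor (r**2 - 9*r/4 - 7/6): discriminant 467/48, real irrational roots 9/8 + (1/24)*sqrt(1401) and 9/8 - (1/24)*sqrt(1401); poles of order 1, moduli 9/8 + (1/24)*sqrt(1401) and -9/8 + (1/24)*sqrt(1401).
Denominator factor (r - 3/4): pole of order 1 at 3/4, modulus 3/4.
The radius of convergence is the smallest modulus among the singular points: -9/8 + (1/24)*sqrt(1401).
The factor r**2 - 9*r/4 - 7/6 splits as (r - a)(r - a') with a = 9/8 - (1/24)*sqrt(1401), a' = 9/8 + (1/24)*sqrt(1401). At the order-1 pole a set g(r) = (r - a)*f(r) = [9/(28*(r - 3/4))] / (r - a').
Simple pole: residue = g(a) at a = 9/8 - (1/24)*sqrt(1401), which is 27/385 + (81/179795)*sqrt(1401).
At the order-1 pole 3/4 set g(r) = (r - (3/4))*f(r) = 9/(28*(r**2 - 9*r/4 - 7/6)).
Simple pole: residue = g(a) at a = 3/4, which is -54/385.
The factor r**2 - 9*r/4 - 7/6 splits as (r - a)(r - a') with a = 9/8 + (1/24)*sqrt(1401), a' = 9/8 - (1/24)*sqrt(1401). At the order-1 pole a set g(r) = (r - a)*f(r) = [9/(28*(r - 3/4))] / (r - a').
Simple pole: residue = g(a) at a = 9/8 + (1/24)*sqrt(1401), which is 27/385 - (81/179795)*sqrt(1401).
List the singular points by increasing real part (a conjugate pair: the negative imaginary part first).

Radius of convergence at 0: -9/8 + (1/24)*sqrt(1401).
At 9/8 - (1/24)*sqrt(1401): a pole of order 1; residue 27/385 + (81/179795)*sqrt(1401).
At 3/4: a pole of order 1; residue -54/385.
At 9/8 + (1/24)*sqrt(1401): a pole of order 1; residue 27/385 - (81/179795)*sqrt(1401).


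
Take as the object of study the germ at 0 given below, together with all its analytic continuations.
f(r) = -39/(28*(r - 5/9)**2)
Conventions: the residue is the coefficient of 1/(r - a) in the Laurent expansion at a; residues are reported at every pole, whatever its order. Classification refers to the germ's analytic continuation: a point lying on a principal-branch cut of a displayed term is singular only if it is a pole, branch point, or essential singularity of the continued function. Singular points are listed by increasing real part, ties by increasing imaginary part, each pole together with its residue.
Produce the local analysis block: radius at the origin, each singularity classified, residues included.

Denominator factor (r - 5/9)^2: pole of order 2 at 5/9, modulus 5/9.
The radius of convergence is the smallest modulus among the singular points: 5/9.
At the order-2 pole 5/9 set g(r) = (r - (5/9))^2*f(r) = -39/28.
Order-2 pole: residue = g'(a); g'(5/9) = 0, so the residue is 0.

Radius of convergence at 0: 5/9.
At 5/9: a pole of order 2; residue 0.


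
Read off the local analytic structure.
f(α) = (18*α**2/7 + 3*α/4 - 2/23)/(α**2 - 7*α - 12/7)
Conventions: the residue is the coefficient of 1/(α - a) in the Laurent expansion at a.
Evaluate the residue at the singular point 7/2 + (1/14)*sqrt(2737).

The factor α**2 - 7*α - 12/7 splits as (α - a)(α - a') with a = 7/2 + (1/14)*sqrt(2737), a' = 7/2 - (1/14)*sqrt(2737). At the order-1 pole a set g(α) = (α - a)*f(α) = [18*α**2/7 + 3*α/4 - 2/23] / (α - a').
Simple pole: residue = g(a) at a = 7/2 + (1/14)*sqrt(2737), which is 75/8 + (630635/3525256)*sqrt(2737).

The residue is 75/8 + (630635/3525256)*sqrt(2737).


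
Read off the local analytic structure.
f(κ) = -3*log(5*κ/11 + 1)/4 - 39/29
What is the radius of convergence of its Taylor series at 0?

Branch term (-3/4)*log(1 - κ/(-11/5)): its argument vanishes at κ = -11/5, a logarithmic branch point, modulus 11/5.
The radius of convergence is the smallest modulus among the singular points: 11/5.

The radius of convergence is 11/5.


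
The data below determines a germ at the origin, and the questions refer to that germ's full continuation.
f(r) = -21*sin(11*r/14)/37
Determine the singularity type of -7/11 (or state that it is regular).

There is no denominator, hence no pole anywhere.
The factor sin(11*r/14) is entire.
So the germ continues analytically to -7/11.

The point is a regular point.


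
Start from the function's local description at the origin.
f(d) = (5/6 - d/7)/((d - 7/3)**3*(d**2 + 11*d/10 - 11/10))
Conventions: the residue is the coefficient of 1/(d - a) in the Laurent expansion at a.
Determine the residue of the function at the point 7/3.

The residue is 96268635/1684492936.

At the order-3 pole 7/3 set g(d) = (d - (7/3))^3*f(d) = (5/6 - d/7)/(d**2 + 11*d/10 - 11/10).
Order-3 pole: residue = g''(a)/2; g''(7/3) = 96268635/842246468, so the residue is 96268635/1684492936.


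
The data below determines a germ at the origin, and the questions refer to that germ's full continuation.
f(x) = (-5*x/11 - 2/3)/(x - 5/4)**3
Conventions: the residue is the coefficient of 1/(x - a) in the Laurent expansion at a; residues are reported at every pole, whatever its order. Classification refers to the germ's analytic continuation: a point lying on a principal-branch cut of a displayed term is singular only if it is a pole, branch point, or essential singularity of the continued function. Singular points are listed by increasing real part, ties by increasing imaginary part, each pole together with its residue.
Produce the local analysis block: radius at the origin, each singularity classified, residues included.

Denominator factor (x - 5/4)^3: pole of order 3 at 5/4, modulus 5/4.
The radius of convergence is the smallest modulus among the singular points: 5/4.
At the order-3 pole 5/4 set g(x) = (x - (5/4))^3*f(x) = -5*x/11 - 2/3.
Order-3 pole: residue = g''(a)/2; g''(5/4) = 0, so the residue is 0.

Radius of convergence at 0: 5/4.
At 5/4: a pole of order 3; residue 0.


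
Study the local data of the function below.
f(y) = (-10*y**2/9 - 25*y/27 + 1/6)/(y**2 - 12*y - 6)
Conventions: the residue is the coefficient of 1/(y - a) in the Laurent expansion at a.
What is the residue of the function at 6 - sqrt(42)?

The residue is -385/54 + (1657/1512)*sqrt(42).

The factor y**2 - 12*y - 6 splits as (y - a)(y - a') with a = 6 - sqrt(42), a' = 6 + sqrt(42). At the order-1 pole a set g(y) = (y - a)*f(y) = [-10*y**2/9 - 25*y/27 + 1/6] / (y - a').
Simple pole: residue = g(a) at a = 6 - sqrt(42), which is -385/54 + (1657/1512)*sqrt(42).


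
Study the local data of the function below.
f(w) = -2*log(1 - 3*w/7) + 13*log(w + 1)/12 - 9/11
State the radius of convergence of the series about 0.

Branch term (-2)*log(1 - w/(7/3)): its argument vanishes at w = 7/3, a logarithmic branch point, modulus 7/3.
Branch term (13/12)*log(1 - w/(-1)): its argument vanishes at w = -1, a logarithmic branch point, modulus 1.
The radius of convergence is the smallest modulus among the singular points: 1.

The radius of convergence is 1.


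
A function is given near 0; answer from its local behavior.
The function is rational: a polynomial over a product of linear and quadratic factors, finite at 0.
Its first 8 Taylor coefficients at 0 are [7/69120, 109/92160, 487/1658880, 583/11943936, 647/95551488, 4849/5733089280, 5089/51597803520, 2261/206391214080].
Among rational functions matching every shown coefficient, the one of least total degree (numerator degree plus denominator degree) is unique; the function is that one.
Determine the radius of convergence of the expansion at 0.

The radius of convergence is 12.

No rational of total degree below 4 reproduces all 8 coefficients; solving the [1/3] Pade equations on them gives f(r) = (-2*r - 7/40)/(r - 12)**3, whose expansion matches every shown term.
Denominator factor (r - 12)^3: pole of order 3 at 12, modulus 12.
The radius of convergence is the smallest modulus among the singular points: 12.


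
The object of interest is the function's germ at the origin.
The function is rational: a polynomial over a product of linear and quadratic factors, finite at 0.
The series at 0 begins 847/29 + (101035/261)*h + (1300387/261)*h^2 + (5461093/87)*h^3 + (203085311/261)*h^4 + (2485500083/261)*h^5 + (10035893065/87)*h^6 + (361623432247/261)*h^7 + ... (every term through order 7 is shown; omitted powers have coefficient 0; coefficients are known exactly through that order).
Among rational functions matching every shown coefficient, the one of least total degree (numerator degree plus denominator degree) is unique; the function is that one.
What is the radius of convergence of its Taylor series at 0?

No rational of total degree below 3 reproduces all 8 coefficients; solving the [1/2] Pade equations on them gives f(h) = (7/29 - 19*h/9)/(h - 1/11)**2, whose expansion matches every shown term.
Denominator factor (h - 1/11)^2: pole of order 2 at 1/11, modulus 1/11.
The radius of convergence is the smallest modulus among the singular points: 1/11.

The radius of convergence is 1/11.
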